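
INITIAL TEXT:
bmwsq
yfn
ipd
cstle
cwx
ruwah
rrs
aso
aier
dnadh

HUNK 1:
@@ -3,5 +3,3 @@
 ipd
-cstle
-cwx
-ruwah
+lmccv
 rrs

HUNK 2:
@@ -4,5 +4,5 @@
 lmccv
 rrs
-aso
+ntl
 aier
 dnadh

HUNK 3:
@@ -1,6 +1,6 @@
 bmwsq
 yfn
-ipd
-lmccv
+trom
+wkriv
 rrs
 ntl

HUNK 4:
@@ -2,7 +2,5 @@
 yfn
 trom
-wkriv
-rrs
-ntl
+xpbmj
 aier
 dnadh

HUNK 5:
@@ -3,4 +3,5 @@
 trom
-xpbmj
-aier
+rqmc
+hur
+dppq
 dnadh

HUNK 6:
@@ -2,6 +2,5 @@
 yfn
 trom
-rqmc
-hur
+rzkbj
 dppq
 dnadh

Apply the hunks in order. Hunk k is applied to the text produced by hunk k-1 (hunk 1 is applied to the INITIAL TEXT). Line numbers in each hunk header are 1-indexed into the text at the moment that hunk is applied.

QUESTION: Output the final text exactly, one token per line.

Hunk 1: at line 3 remove [cstle,cwx,ruwah] add [lmccv] -> 8 lines: bmwsq yfn ipd lmccv rrs aso aier dnadh
Hunk 2: at line 4 remove [aso] add [ntl] -> 8 lines: bmwsq yfn ipd lmccv rrs ntl aier dnadh
Hunk 3: at line 1 remove [ipd,lmccv] add [trom,wkriv] -> 8 lines: bmwsq yfn trom wkriv rrs ntl aier dnadh
Hunk 4: at line 2 remove [wkriv,rrs,ntl] add [xpbmj] -> 6 lines: bmwsq yfn trom xpbmj aier dnadh
Hunk 5: at line 3 remove [xpbmj,aier] add [rqmc,hur,dppq] -> 7 lines: bmwsq yfn trom rqmc hur dppq dnadh
Hunk 6: at line 2 remove [rqmc,hur] add [rzkbj] -> 6 lines: bmwsq yfn trom rzkbj dppq dnadh

Answer: bmwsq
yfn
trom
rzkbj
dppq
dnadh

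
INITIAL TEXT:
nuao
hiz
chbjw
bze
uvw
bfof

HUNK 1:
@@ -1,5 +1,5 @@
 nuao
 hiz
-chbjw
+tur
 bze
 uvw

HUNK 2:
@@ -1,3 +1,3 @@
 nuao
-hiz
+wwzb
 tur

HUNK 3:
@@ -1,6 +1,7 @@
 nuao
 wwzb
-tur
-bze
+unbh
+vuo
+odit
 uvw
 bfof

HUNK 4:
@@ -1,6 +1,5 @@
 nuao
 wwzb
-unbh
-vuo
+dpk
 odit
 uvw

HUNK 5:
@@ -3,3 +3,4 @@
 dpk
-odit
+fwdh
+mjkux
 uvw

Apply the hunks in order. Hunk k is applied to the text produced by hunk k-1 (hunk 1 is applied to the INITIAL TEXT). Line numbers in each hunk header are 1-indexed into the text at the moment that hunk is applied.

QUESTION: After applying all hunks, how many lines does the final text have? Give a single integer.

Answer: 7

Derivation:
Hunk 1: at line 1 remove [chbjw] add [tur] -> 6 lines: nuao hiz tur bze uvw bfof
Hunk 2: at line 1 remove [hiz] add [wwzb] -> 6 lines: nuao wwzb tur bze uvw bfof
Hunk 3: at line 1 remove [tur,bze] add [unbh,vuo,odit] -> 7 lines: nuao wwzb unbh vuo odit uvw bfof
Hunk 4: at line 1 remove [unbh,vuo] add [dpk] -> 6 lines: nuao wwzb dpk odit uvw bfof
Hunk 5: at line 3 remove [odit] add [fwdh,mjkux] -> 7 lines: nuao wwzb dpk fwdh mjkux uvw bfof
Final line count: 7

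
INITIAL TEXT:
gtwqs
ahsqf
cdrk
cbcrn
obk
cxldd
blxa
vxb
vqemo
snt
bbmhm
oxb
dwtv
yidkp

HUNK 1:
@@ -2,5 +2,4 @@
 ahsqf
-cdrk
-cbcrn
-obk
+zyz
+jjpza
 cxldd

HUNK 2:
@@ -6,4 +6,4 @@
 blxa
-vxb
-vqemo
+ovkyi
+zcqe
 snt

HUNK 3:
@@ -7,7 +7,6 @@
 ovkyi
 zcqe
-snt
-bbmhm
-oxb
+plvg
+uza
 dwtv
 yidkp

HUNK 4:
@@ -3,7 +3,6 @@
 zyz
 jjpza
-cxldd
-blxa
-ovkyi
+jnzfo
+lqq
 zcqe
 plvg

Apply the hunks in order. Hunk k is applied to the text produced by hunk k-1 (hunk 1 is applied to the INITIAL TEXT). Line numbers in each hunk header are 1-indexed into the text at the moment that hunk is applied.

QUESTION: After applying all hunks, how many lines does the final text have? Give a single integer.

Answer: 11

Derivation:
Hunk 1: at line 2 remove [cdrk,cbcrn,obk] add [zyz,jjpza] -> 13 lines: gtwqs ahsqf zyz jjpza cxldd blxa vxb vqemo snt bbmhm oxb dwtv yidkp
Hunk 2: at line 6 remove [vxb,vqemo] add [ovkyi,zcqe] -> 13 lines: gtwqs ahsqf zyz jjpza cxldd blxa ovkyi zcqe snt bbmhm oxb dwtv yidkp
Hunk 3: at line 7 remove [snt,bbmhm,oxb] add [plvg,uza] -> 12 lines: gtwqs ahsqf zyz jjpza cxldd blxa ovkyi zcqe plvg uza dwtv yidkp
Hunk 4: at line 3 remove [cxldd,blxa,ovkyi] add [jnzfo,lqq] -> 11 lines: gtwqs ahsqf zyz jjpza jnzfo lqq zcqe plvg uza dwtv yidkp
Final line count: 11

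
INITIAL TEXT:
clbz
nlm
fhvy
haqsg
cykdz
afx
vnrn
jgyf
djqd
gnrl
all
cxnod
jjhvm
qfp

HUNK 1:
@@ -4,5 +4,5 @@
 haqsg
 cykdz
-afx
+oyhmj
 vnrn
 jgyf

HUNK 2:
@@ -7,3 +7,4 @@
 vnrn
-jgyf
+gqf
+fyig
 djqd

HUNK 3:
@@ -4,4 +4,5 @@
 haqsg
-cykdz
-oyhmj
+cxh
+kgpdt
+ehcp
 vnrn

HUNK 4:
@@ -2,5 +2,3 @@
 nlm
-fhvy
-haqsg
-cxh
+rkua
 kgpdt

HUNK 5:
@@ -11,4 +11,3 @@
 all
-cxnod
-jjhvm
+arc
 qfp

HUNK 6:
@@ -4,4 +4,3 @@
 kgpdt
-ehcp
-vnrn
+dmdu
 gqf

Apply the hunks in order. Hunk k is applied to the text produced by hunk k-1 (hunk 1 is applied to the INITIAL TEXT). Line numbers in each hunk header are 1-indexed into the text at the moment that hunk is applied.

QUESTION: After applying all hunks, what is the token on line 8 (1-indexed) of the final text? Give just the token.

Hunk 1: at line 4 remove [afx] add [oyhmj] -> 14 lines: clbz nlm fhvy haqsg cykdz oyhmj vnrn jgyf djqd gnrl all cxnod jjhvm qfp
Hunk 2: at line 7 remove [jgyf] add [gqf,fyig] -> 15 lines: clbz nlm fhvy haqsg cykdz oyhmj vnrn gqf fyig djqd gnrl all cxnod jjhvm qfp
Hunk 3: at line 4 remove [cykdz,oyhmj] add [cxh,kgpdt,ehcp] -> 16 lines: clbz nlm fhvy haqsg cxh kgpdt ehcp vnrn gqf fyig djqd gnrl all cxnod jjhvm qfp
Hunk 4: at line 2 remove [fhvy,haqsg,cxh] add [rkua] -> 14 lines: clbz nlm rkua kgpdt ehcp vnrn gqf fyig djqd gnrl all cxnod jjhvm qfp
Hunk 5: at line 11 remove [cxnod,jjhvm] add [arc] -> 13 lines: clbz nlm rkua kgpdt ehcp vnrn gqf fyig djqd gnrl all arc qfp
Hunk 6: at line 4 remove [ehcp,vnrn] add [dmdu] -> 12 lines: clbz nlm rkua kgpdt dmdu gqf fyig djqd gnrl all arc qfp
Final line 8: djqd

Answer: djqd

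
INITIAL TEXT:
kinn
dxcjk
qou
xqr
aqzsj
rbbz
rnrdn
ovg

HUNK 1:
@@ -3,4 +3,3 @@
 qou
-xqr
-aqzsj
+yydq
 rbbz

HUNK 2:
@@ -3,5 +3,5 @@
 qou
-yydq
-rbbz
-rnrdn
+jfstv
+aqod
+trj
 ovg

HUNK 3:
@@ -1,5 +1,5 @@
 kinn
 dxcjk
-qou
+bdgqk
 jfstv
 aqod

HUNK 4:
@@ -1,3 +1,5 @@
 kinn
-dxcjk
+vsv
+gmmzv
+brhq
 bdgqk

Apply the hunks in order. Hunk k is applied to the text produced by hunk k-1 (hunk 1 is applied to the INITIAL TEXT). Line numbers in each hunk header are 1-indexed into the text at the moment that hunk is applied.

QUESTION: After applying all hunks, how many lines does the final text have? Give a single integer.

Answer: 9

Derivation:
Hunk 1: at line 3 remove [xqr,aqzsj] add [yydq] -> 7 lines: kinn dxcjk qou yydq rbbz rnrdn ovg
Hunk 2: at line 3 remove [yydq,rbbz,rnrdn] add [jfstv,aqod,trj] -> 7 lines: kinn dxcjk qou jfstv aqod trj ovg
Hunk 3: at line 1 remove [qou] add [bdgqk] -> 7 lines: kinn dxcjk bdgqk jfstv aqod trj ovg
Hunk 4: at line 1 remove [dxcjk] add [vsv,gmmzv,brhq] -> 9 lines: kinn vsv gmmzv brhq bdgqk jfstv aqod trj ovg
Final line count: 9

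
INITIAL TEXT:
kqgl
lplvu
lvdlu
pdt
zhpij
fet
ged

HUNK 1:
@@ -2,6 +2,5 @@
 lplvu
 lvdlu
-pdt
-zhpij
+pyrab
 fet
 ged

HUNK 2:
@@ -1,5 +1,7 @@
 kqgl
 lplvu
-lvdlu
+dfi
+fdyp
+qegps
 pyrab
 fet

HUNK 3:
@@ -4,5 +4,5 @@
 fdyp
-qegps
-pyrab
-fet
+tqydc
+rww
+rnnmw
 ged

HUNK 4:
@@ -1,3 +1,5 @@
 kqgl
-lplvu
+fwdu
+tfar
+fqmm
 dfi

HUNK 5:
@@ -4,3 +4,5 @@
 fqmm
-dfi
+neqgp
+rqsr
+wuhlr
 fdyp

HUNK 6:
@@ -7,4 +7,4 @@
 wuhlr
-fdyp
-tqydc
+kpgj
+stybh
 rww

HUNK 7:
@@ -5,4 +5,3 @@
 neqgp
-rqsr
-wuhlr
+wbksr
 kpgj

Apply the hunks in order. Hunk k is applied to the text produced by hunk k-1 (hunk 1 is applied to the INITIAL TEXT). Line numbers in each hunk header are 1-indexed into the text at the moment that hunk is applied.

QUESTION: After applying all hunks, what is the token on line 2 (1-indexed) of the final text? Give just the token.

Answer: fwdu

Derivation:
Hunk 1: at line 2 remove [pdt,zhpij] add [pyrab] -> 6 lines: kqgl lplvu lvdlu pyrab fet ged
Hunk 2: at line 1 remove [lvdlu] add [dfi,fdyp,qegps] -> 8 lines: kqgl lplvu dfi fdyp qegps pyrab fet ged
Hunk 3: at line 4 remove [qegps,pyrab,fet] add [tqydc,rww,rnnmw] -> 8 lines: kqgl lplvu dfi fdyp tqydc rww rnnmw ged
Hunk 4: at line 1 remove [lplvu] add [fwdu,tfar,fqmm] -> 10 lines: kqgl fwdu tfar fqmm dfi fdyp tqydc rww rnnmw ged
Hunk 5: at line 4 remove [dfi] add [neqgp,rqsr,wuhlr] -> 12 lines: kqgl fwdu tfar fqmm neqgp rqsr wuhlr fdyp tqydc rww rnnmw ged
Hunk 6: at line 7 remove [fdyp,tqydc] add [kpgj,stybh] -> 12 lines: kqgl fwdu tfar fqmm neqgp rqsr wuhlr kpgj stybh rww rnnmw ged
Hunk 7: at line 5 remove [rqsr,wuhlr] add [wbksr] -> 11 lines: kqgl fwdu tfar fqmm neqgp wbksr kpgj stybh rww rnnmw ged
Final line 2: fwdu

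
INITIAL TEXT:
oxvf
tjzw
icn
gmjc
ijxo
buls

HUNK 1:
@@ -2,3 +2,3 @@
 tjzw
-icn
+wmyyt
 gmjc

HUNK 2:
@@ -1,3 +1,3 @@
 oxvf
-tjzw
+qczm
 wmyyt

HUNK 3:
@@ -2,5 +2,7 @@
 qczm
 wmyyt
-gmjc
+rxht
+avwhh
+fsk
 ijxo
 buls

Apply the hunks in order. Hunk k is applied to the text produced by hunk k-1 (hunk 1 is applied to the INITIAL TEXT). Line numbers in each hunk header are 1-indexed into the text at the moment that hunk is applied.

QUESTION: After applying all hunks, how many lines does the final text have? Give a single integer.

Answer: 8

Derivation:
Hunk 1: at line 2 remove [icn] add [wmyyt] -> 6 lines: oxvf tjzw wmyyt gmjc ijxo buls
Hunk 2: at line 1 remove [tjzw] add [qczm] -> 6 lines: oxvf qczm wmyyt gmjc ijxo buls
Hunk 3: at line 2 remove [gmjc] add [rxht,avwhh,fsk] -> 8 lines: oxvf qczm wmyyt rxht avwhh fsk ijxo buls
Final line count: 8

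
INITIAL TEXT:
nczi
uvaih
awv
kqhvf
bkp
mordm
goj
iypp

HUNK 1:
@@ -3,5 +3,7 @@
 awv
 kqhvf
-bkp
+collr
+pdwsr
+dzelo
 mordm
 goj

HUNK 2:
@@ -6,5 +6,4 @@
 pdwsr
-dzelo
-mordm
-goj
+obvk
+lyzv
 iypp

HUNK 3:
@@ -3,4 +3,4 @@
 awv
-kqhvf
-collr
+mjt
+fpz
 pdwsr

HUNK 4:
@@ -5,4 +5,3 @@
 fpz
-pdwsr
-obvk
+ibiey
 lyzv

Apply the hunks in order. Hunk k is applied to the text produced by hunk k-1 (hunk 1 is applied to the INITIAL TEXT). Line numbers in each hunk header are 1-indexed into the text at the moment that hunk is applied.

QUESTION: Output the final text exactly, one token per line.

Hunk 1: at line 3 remove [bkp] add [collr,pdwsr,dzelo] -> 10 lines: nczi uvaih awv kqhvf collr pdwsr dzelo mordm goj iypp
Hunk 2: at line 6 remove [dzelo,mordm,goj] add [obvk,lyzv] -> 9 lines: nczi uvaih awv kqhvf collr pdwsr obvk lyzv iypp
Hunk 3: at line 3 remove [kqhvf,collr] add [mjt,fpz] -> 9 lines: nczi uvaih awv mjt fpz pdwsr obvk lyzv iypp
Hunk 4: at line 5 remove [pdwsr,obvk] add [ibiey] -> 8 lines: nczi uvaih awv mjt fpz ibiey lyzv iypp

Answer: nczi
uvaih
awv
mjt
fpz
ibiey
lyzv
iypp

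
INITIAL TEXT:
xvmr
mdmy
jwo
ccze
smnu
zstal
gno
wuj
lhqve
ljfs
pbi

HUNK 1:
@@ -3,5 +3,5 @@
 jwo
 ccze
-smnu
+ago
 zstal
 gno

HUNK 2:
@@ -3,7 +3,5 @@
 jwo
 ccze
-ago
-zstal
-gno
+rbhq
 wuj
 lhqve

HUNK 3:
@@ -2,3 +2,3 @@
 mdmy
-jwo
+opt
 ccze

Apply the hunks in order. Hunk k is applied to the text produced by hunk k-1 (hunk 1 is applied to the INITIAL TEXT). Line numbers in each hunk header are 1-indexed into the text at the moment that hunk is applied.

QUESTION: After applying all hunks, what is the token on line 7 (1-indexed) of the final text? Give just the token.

Answer: lhqve

Derivation:
Hunk 1: at line 3 remove [smnu] add [ago] -> 11 lines: xvmr mdmy jwo ccze ago zstal gno wuj lhqve ljfs pbi
Hunk 2: at line 3 remove [ago,zstal,gno] add [rbhq] -> 9 lines: xvmr mdmy jwo ccze rbhq wuj lhqve ljfs pbi
Hunk 3: at line 2 remove [jwo] add [opt] -> 9 lines: xvmr mdmy opt ccze rbhq wuj lhqve ljfs pbi
Final line 7: lhqve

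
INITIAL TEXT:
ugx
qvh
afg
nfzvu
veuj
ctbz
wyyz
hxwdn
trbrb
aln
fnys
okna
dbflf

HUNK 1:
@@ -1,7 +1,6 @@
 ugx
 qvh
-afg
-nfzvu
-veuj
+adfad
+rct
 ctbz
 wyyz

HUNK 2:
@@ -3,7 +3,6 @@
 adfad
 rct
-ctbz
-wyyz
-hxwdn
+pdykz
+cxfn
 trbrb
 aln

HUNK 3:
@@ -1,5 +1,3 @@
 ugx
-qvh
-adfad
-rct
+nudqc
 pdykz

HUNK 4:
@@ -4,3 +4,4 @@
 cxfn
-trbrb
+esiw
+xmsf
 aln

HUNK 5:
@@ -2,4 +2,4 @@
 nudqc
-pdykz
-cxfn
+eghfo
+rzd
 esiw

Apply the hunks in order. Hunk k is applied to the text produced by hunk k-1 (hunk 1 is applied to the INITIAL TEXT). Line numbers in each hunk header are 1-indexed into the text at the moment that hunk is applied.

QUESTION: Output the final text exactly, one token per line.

Answer: ugx
nudqc
eghfo
rzd
esiw
xmsf
aln
fnys
okna
dbflf

Derivation:
Hunk 1: at line 1 remove [afg,nfzvu,veuj] add [adfad,rct] -> 12 lines: ugx qvh adfad rct ctbz wyyz hxwdn trbrb aln fnys okna dbflf
Hunk 2: at line 3 remove [ctbz,wyyz,hxwdn] add [pdykz,cxfn] -> 11 lines: ugx qvh adfad rct pdykz cxfn trbrb aln fnys okna dbflf
Hunk 3: at line 1 remove [qvh,adfad,rct] add [nudqc] -> 9 lines: ugx nudqc pdykz cxfn trbrb aln fnys okna dbflf
Hunk 4: at line 4 remove [trbrb] add [esiw,xmsf] -> 10 lines: ugx nudqc pdykz cxfn esiw xmsf aln fnys okna dbflf
Hunk 5: at line 2 remove [pdykz,cxfn] add [eghfo,rzd] -> 10 lines: ugx nudqc eghfo rzd esiw xmsf aln fnys okna dbflf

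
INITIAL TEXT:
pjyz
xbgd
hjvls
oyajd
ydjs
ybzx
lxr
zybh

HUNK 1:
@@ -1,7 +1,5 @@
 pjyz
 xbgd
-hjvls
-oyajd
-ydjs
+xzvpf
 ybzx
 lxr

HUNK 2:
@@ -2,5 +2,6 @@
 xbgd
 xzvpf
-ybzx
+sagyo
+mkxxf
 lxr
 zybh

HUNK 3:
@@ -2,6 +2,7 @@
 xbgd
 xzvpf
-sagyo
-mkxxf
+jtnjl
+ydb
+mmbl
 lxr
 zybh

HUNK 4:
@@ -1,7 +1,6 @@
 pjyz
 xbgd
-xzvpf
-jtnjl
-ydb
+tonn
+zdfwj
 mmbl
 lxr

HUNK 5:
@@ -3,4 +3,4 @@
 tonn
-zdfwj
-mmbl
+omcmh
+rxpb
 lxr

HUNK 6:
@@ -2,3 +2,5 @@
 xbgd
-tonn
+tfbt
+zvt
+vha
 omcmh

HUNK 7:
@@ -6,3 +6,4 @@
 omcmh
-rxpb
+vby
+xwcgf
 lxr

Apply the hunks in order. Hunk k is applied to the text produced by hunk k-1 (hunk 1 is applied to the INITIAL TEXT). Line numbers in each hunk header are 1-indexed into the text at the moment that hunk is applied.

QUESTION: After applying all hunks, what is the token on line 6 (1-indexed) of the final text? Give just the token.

Hunk 1: at line 1 remove [hjvls,oyajd,ydjs] add [xzvpf] -> 6 lines: pjyz xbgd xzvpf ybzx lxr zybh
Hunk 2: at line 2 remove [ybzx] add [sagyo,mkxxf] -> 7 lines: pjyz xbgd xzvpf sagyo mkxxf lxr zybh
Hunk 3: at line 2 remove [sagyo,mkxxf] add [jtnjl,ydb,mmbl] -> 8 lines: pjyz xbgd xzvpf jtnjl ydb mmbl lxr zybh
Hunk 4: at line 1 remove [xzvpf,jtnjl,ydb] add [tonn,zdfwj] -> 7 lines: pjyz xbgd tonn zdfwj mmbl lxr zybh
Hunk 5: at line 3 remove [zdfwj,mmbl] add [omcmh,rxpb] -> 7 lines: pjyz xbgd tonn omcmh rxpb lxr zybh
Hunk 6: at line 2 remove [tonn] add [tfbt,zvt,vha] -> 9 lines: pjyz xbgd tfbt zvt vha omcmh rxpb lxr zybh
Hunk 7: at line 6 remove [rxpb] add [vby,xwcgf] -> 10 lines: pjyz xbgd tfbt zvt vha omcmh vby xwcgf lxr zybh
Final line 6: omcmh

Answer: omcmh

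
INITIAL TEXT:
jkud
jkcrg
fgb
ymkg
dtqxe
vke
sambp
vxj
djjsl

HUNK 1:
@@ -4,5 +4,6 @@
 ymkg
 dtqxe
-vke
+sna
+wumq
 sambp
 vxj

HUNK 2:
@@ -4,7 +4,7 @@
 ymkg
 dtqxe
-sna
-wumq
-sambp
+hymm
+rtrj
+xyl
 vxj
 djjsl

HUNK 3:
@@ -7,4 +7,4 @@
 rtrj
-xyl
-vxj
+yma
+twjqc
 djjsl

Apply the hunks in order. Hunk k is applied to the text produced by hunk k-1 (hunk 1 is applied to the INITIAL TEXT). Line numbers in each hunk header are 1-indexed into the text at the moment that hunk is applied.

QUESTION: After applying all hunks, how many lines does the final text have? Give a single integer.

Hunk 1: at line 4 remove [vke] add [sna,wumq] -> 10 lines: jkud jkcrg fgb ymkg dtqxe sna wumq sambp vxj djjsl
Hunk 2: at line 4 remove [sna,wumq,sambp] add [hymm,rtrj,xyl] -> 10 lines: jkud jkcrg fgb ymkg dtqxe hymm rtrj xyl vxj djjsl
Hunk 3: at line 7 remove [xyl,vxj] add [yma,twjqc] -> 10 lines: jkud jkcrg fgb ymkg dtqxe hymm rtrj yma twjqc djjsl
Final line count: 10

Answer: 10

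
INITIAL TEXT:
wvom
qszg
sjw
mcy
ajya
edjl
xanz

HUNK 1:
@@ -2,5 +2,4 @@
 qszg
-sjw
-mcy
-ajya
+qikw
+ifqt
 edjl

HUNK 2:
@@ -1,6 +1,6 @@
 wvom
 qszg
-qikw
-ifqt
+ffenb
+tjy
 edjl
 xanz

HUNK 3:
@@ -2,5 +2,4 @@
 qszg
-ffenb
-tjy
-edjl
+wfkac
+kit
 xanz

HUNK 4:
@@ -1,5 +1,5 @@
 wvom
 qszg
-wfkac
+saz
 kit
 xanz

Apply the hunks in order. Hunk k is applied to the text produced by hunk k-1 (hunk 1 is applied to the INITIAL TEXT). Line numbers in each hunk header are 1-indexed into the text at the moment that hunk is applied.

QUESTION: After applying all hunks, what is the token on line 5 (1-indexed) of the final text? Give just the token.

Answer: xanz

Derivation:
Hunk 1: at line 2 remove [sjw,mcy,ajya] add [qikw,ifqt] -> 6 lines: wvom qszg qikw ifqt edjl xanz
Hunk 2: at line 1 remove [qikw,ifqt] add [ffenb,tjy] -> 6 lines: wvom qszg ffenb tjy edjl xanz
Hunk 3: at line 2 remove [ffenb,tjy,edjl] add [wfkac,kit] -> 5 lines: wvom qszg wfkac kit xanz
Hunk 4: at line 1 remove [wfkac] add [saz] -> 5 lines: wvom qszg saz kit xanz
Final line 5: xanz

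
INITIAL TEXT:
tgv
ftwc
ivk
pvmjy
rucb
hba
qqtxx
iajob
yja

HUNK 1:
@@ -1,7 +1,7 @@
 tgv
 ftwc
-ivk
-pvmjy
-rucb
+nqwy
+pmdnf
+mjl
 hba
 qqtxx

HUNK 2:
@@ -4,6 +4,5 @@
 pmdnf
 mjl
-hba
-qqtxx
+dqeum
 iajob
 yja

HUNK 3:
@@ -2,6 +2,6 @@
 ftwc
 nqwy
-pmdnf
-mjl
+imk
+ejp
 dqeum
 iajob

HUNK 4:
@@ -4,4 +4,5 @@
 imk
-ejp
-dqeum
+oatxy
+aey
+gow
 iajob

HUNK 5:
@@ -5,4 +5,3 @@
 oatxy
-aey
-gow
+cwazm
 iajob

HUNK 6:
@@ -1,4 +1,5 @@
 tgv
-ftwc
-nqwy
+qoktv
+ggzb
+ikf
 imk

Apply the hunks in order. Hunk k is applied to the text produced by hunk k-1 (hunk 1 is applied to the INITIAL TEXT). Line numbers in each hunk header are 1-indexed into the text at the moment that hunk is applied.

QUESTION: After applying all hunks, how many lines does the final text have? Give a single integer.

Hunk 1: at line 1 remove [ivk,pvmjy,rucb] add [nqwy,pmdnf,mjl] -> 9 lines: tgv ftwc nqwy pmdnf mjl hba qqtxx iajob yja
Hunk 2: at line 4 remove [hba,qqtxx] add [dqeum] -> 8 lines: tgv ftwc nqwy pmdnf mjl dqeum iajob yja
Hunk 3: at line 2 remove [pmdnf,mjl] add [imk,ejp] -> 8 lines: tgv ftwc nqwy imk ejp dqeum iajob yja
Hunk 4: at line 4 remove [ejp,dqeum] add [oatxy,aey,gow] -> 9 lines: tgv ftwc nqwy imk oatxy aey gow iajob yja
Hunk 5: at line 5 remove [aey,gow] add [cwazm] -> 8 lines: tgv ftwc nqwy imk oatxy cwazm iajob yja
Hunk 6: at line 1 remove [ftwc,nqwy] add [qoktv,ggzb,ikf] -> 9 lines: tgv qoktv ggzb ikf imk oatxy cwazm iajob yja
Final line count: 9

Answer: 9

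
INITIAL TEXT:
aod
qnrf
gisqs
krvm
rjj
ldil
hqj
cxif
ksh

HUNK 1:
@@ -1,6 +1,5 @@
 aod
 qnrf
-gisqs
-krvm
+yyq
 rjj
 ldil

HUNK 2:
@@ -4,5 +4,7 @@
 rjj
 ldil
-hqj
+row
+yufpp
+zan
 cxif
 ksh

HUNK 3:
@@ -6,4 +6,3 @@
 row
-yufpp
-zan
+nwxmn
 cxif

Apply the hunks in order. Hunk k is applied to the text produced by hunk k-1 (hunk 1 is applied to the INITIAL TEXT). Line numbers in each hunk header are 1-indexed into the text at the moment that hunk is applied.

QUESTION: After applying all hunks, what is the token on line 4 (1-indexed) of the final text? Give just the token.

Hunk 1: at line 1 remove [gisqs,krvm] add [yyq] -> 8 lines: aod qnrf yyq rjj ldil hqj cxif ksh
Hunk 2: at line 4 remove [hqj] add [row,yufpp,zan] -> 10 lines: aod qnrf yyq rjj ldil row yufpp zan cxif ksh
Hunk 3: at line 6 remove [yufpp,zan] add [nwxmn] -> 9 lines: aod qnrf yyq rjj ldil row nwxmn cxif ksh
Final line 4: rjj

Answer: rjj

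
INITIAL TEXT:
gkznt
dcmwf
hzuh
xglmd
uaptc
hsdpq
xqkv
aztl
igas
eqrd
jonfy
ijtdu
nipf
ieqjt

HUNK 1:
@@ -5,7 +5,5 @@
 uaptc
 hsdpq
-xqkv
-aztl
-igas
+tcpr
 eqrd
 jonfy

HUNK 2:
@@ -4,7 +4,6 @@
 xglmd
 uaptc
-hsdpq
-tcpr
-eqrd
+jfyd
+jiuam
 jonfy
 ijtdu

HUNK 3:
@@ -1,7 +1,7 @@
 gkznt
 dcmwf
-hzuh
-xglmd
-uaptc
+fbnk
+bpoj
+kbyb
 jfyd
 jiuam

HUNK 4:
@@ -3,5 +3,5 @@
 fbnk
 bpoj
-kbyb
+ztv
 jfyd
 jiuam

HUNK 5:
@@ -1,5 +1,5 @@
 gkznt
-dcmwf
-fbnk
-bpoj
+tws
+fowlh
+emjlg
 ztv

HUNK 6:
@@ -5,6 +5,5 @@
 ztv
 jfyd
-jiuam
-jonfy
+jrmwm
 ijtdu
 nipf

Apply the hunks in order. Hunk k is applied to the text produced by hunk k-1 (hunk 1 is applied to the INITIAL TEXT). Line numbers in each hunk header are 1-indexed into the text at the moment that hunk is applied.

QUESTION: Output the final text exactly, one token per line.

Hunk 1: at line 5 remove [xqkv,aztl,igas] add [tcpr] -> 12 lines: gkznt dcmwf hzuh xglmd uaptc hsdpq tcpr eqrd jonfy ijtdu nipf ieqjt
Hunk 2: at line 4 remove [hsdpq,tcpr,eqrd] add [jfyd,jiuam] -> 11 lines: gkznt dcmwf hzuh xglmd uaptc jfyd jiuam jonfy ijtdu nipf ieqjt
Hunk 3: at line 1 remove [hzuh,xglmd,uaptc] add [fbnk,bpoj,kbyb] -> 11 lines: gkznt dcmwf fbnk bpoj kbyb jfyd jiuam jonfy ijtdu nipf ieqjt
Hunk 4: at line 3 remove [kbyb] add [ztv] -> 11 lines: gkznt dcmwf fbnk bpoj ztv jfyd jiuam jonfy ijtdu nipf ieqjt
Hunk 5: at line 1 remove [dcmwf,fbnk,bpoj] add [tws,fowlh,emjlg] -> 11 lines: gkznt tws fowlh emjlg ztv jfyd jiuam jonfy ijtdu nipf ieqjt
Hunk 6: at line 5 remove [jiuam,jonfy] add [jrmwm] -> 10 lines: gkznt tws fowlh emjlg ztv jfyd jrmwm ijtdu nipf ieqjt

Answer: gkznt
tws
fowlh
emjlg
ztv
jfyd
jrmwm
ijtdu
nipf
ieqjt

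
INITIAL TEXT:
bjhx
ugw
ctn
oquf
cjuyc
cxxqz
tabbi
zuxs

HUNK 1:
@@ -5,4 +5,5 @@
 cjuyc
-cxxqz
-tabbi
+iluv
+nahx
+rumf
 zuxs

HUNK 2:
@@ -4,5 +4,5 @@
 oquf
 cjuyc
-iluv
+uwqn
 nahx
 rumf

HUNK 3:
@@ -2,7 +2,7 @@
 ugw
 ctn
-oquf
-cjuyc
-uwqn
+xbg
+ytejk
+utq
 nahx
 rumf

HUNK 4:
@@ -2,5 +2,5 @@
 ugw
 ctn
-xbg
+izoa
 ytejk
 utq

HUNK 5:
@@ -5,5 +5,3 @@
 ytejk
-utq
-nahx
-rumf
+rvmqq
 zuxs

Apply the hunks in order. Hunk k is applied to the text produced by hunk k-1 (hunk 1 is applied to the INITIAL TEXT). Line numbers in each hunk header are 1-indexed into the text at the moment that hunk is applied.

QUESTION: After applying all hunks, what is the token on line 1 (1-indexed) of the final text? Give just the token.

Hunk 1: at line 5 remove [cxxqz,tabbi] add [iluv,nahx,rumf] -> 9 lines: bjhx ugw ctn oquf cjuyc iluv nahx rumf zuxs
Hunk 2: at line 4 remove [iluv] add [uwqn] -> 9 lines: bjhx ugw ctn oquf cjuyc uwqn nahx rumf zuxs
Hunk 3: at line 2 remove [oquf,cjuyc,uwqn] add [xbg,ytejk,utq] -> 9 lines: bjhx ugw ctn xbg ytejk utq nahx rumf zuxs
Hunk 4: at line 2 remove [xbg] add [izoa] -> 9 lines: bjhx ugw ctn izoa ytejk utq nahx rumf zuxs
Hunk 5: at line 5 remove [utq,nahx,rumf] add [rvmqq] -> 7 lines: bjhx ugw ctn izoa ytejk rvmqq zuxs
Final line 1: bjhx

Answer: bjhx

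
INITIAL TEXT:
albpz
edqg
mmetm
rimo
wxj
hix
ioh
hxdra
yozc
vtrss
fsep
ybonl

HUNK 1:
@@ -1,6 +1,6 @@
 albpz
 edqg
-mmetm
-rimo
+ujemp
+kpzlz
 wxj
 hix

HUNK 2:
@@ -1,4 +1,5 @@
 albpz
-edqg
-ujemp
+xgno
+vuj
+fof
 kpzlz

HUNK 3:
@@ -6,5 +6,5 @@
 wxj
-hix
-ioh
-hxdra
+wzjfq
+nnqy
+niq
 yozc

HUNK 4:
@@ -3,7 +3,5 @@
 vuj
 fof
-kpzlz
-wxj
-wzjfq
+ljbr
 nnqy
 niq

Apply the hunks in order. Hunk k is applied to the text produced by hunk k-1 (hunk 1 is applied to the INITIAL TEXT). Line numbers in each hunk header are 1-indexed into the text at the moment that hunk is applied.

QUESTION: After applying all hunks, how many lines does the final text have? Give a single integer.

Hunk 1: at line 1 remove [mmetm,rimo] add [ujemp,kpzlz] -> 12 lines: albpz edqg ujemp kpzlz wxj hix ioh hxdra yozc vtrss fsep ybonl
Hunk 2: at line 1 remove [edqg,ujemp] add [xgno,vuj,fof] -> 13 lines: albpz xgno vuj fof kpzlz wxj hix ioh hxdra yozc vtrss fsep ybonl
Hunk 3: at line 6 remove [hix,ioh,hxdra] add [wzjfq,nnqy,niq] -> 13 lines: albpz xgno vuj fof kpzlz wxj wzjfq nnqy niq yozc vtrss fsep ybonl
Hunk 4: at line 3 remove [kpzlz,wxj,wzjfq] add [ljbr] -> 11 lines: albpz xgno vuj fof ljbr nnqy niq yozc vtrss fsep ybonl
Final line count: 11

Answer: 11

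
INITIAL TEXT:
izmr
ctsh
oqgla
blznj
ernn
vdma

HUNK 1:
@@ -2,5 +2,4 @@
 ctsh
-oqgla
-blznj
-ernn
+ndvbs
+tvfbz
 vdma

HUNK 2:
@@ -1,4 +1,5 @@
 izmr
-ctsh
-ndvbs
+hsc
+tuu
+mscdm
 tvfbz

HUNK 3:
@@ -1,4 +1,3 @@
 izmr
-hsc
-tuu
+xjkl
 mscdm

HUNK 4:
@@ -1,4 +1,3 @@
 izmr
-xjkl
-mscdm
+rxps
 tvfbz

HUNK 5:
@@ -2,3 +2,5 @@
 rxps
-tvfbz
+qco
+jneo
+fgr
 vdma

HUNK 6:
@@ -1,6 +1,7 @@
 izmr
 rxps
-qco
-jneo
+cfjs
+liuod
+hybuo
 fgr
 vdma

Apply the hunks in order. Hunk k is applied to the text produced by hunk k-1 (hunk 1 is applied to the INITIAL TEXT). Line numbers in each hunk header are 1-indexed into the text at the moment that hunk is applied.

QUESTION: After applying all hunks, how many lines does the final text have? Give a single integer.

Answer: 7

Derivation:
Hunk 1: at line 2 remove [oqgla,blznj,ernn] add [ndvbs,tvfbz] -> 5 lines: izmr ctsh ndvbs tvfbz vdma
Hunk 2: at line 1 remove [ctsh,ndvbs] add [hsc,tuu,mscdm] -> 6 lines: izmr hsc tuu mscdm tvfbz vdma
Hunk 3: at line 1 remove [hsc,tuu] add [xjkl] -> 5 lines: izmr xjkl mscdm tvfbz vdma
Hunk 4: at line 1 remove [xjkl,mscdm] add [rxps] -> 4 lines: izmr rxps tvfbz vdma
Hunk 5: at line 2 remove [tvfbz] add [qco,jneo,fgr] -> 6 lines: izmr rxps qco jneo fgr vdma
Hunk 6: at line 1 remove [qco,jneo] add [cfjs,liuod,hybuo] -> 7 lines: izmr rxps cfjs liuod hybuo fgr vdma
Final line count: 7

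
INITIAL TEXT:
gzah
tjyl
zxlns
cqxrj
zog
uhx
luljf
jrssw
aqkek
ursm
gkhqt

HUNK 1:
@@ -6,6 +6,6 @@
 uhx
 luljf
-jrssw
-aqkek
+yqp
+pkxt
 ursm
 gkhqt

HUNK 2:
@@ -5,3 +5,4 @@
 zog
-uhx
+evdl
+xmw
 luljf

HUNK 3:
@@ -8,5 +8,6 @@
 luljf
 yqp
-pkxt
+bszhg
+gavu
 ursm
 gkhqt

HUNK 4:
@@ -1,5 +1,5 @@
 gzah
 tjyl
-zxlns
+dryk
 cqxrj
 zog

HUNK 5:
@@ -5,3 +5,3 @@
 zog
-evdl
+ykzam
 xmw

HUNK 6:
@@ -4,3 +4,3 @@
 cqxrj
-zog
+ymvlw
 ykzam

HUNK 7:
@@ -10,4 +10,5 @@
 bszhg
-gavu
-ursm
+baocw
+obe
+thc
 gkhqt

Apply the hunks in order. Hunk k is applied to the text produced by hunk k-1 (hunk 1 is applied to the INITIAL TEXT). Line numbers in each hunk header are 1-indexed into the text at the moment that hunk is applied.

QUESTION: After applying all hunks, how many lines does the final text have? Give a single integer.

Hunk 1: at line 6 remove [jrssw,aqkek] add [yqp,pkxt] -> 11 lines: gzah tjyl zxlns cqxrj zog uhx luljf yqp pkxt ursm gkhqt
Hunk 2: at line 5 remove [uhx] add [evdl,xmw] -> 12 lines: gzah tjyl zxlns cqxrj zog evdl xmw luljf yqp pkxt ursm gkhqt
Hunk 3: at line 8 remove [pkxt] add [bszhg,gavu] -> 13 lines: gzah tjyl zxlns cqxrj zog evdl xmw luljf yqp bszhg gavu ursm gkhqt
Hunk 4: at line 1 remove [zxlns] add [dryk] -> 13 lines: gzah tjyl dryk cqxrj zog evdl xmw luljf yqp bszhg gavu ursm gkhqt
Hunk 5: at line 5 remove [evdl] add [ykzam] -> 13 lines: gzah tjyl dryk cqxrj zog ykzam xmw luljf yqp bszhg gavu ursm gkhqt
Hunk 6: at line 4 remove [zog] add [ymvlw] -> 13 lines: gzah tjyl dryk cqxrj ymvlw ykzam xmw luljf yqp bszhg gavu ursm gkhqt
Hunk 7: at line 10 remove [gavu,ursm] add [baocw,obe,thc] -> 14 lines: gzah tjyl dryk cqxrj ymvlw ykzam xmw luljf yqp bszhg baocw obe thc gkhqt
Final line count: 14

Answer: 14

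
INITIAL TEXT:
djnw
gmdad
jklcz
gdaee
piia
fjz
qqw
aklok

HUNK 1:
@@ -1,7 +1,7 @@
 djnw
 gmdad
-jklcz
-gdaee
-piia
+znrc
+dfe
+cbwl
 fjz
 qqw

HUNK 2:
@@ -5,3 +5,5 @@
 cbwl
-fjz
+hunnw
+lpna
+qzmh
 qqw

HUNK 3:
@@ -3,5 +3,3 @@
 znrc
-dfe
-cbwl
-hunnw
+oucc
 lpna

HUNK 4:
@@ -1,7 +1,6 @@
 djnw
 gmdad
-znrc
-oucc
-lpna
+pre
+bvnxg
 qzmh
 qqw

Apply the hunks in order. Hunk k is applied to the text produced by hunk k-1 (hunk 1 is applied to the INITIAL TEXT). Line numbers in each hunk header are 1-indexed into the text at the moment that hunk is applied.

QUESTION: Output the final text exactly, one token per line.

Answer: djnw
gmdad
pre
bvnxg
qzmh
qqw
aklok

Derivation:
Hunk 1: at line 1 remove [jklcz,gdaee,piia] add [znrc,dfe,cbwl] -> 8 lines: djnw gmdad znrc dfe cbwl fjz qqw aklok
Hunk 2: at line 5 remove [fjz] add [hunnw,lpna,qzmh] -> 10 lines: djnw gmdad znrc dfe cbwl hunnw lpna qzmh qqw aklok
Hunk 3: at line 3 remove [dfe,cbwl,hunnw] add [oucc] -> 8 lines: djnw gmdad znrc oucc lpna qzmh qqw aklok
Hunk 4: at line 1 remove [znrc,oucc,lpna] add [pre,bvnxg] -> 7 lines: djnw gmdad pre bvnxg qzmh qqw aklok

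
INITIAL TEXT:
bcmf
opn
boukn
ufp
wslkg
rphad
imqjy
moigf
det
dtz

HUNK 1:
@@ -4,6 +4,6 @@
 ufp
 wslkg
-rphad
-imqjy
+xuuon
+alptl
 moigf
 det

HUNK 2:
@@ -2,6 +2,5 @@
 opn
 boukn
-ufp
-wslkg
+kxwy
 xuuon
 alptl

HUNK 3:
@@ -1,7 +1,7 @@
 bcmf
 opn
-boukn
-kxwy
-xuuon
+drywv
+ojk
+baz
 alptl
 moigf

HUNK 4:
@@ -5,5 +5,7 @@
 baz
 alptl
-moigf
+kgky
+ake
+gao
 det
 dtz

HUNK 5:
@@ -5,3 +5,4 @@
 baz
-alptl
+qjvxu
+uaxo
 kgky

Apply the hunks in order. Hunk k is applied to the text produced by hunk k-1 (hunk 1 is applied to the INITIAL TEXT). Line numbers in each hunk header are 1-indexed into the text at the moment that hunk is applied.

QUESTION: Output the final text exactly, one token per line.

Hunk 1: at line 4 remove [rphad,imqjy] add [xuuon,alptl] -> 10 lines: bcmf opn boukn ufp wslkg xuuon alptl moigf det dtz
Hunk 2: at line 2 remove [ufp,wslkg] add [kxwy] -> 9 lines: bcmf opn boukn kxwy xuuon alptl moigf det dtz
Hunk 3: at line 1 remove [boukn,kxwy,xuuon] add [drywv,ojk,baz] -> 9 lines: bcmf opn drywv ojk baz alptl moigf det dtz
Hunk 4: at line 5 remove [moigf] add [kgky,ake,gao] -> 11 lines: bcmf opn drywv ojk baz alptl kgky ake gao det dtz
Hunk 5: at line 5 remove [alptl] add [qjvxu,uaxo] -> 12 lines: bcmf opn drywv ojk baz qjvxu uaxo kgky ake gao det dtz

Answer: bcmf
opn
drywv
ojk
baz
qjvxu
uaxo
kgky
ake
gao
det
dtz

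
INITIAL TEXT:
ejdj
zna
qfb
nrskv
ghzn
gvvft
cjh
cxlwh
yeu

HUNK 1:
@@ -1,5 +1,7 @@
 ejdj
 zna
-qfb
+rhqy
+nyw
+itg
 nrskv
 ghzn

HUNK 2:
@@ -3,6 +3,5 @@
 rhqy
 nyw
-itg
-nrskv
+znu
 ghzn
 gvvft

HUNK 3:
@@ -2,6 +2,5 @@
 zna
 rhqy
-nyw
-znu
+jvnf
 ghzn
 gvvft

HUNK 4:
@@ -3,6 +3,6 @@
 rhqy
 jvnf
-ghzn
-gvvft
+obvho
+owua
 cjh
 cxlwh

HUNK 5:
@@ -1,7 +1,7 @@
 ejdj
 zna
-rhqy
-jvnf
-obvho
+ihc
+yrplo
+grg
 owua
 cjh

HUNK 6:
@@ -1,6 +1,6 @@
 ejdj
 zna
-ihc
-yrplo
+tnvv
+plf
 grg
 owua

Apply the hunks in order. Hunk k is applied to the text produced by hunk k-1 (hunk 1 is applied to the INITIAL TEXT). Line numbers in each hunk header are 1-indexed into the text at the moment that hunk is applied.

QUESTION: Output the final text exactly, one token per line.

Answer: ejdj
zna
tnvv
plf
grg
owua
cjh
cxlwh
yeu

Derivation:
Hunk 1: at line 1 remove [qfb] add [rhqy,nyw,itg] -> 11 lines: ejdj zna rhqy nyw itg nrskv ghzn gvvft cjh cxlwh yeu
Hunk 2: at line 3 remove [itg,nrskv] add [znu] -> 10 lines: ejdj zna rhqy nyw znu ghzn gvvft cjh cxlwh yeu
Hunk 3: at line 2 remove [nyw,znu] add [jvnf] -> 9 lines: ejdj zna rhqy jvnf ghzn gvvft cjh cxlwh yeu
Hunk 4: at line 3 remove [ghzn,gvvft] add [obvho,owua] -> 9 lines: ejdj zna rhqy jvnf obvho owua cjh cxlwh yeu
Hunk 5: at line 1 remove [rhqy,jvnf,obvho] add [ihc,yrplo,grg] -> 9 lines: ejdj zna ihc yrplo grg owua cjh cxlwh yeu
Hunk 6: at line 1 remove [ihc,yrplo] add [tnvv,plf] -> 9 lines: ejdj zna tnvv plf grg owua cjh cxlwh yeu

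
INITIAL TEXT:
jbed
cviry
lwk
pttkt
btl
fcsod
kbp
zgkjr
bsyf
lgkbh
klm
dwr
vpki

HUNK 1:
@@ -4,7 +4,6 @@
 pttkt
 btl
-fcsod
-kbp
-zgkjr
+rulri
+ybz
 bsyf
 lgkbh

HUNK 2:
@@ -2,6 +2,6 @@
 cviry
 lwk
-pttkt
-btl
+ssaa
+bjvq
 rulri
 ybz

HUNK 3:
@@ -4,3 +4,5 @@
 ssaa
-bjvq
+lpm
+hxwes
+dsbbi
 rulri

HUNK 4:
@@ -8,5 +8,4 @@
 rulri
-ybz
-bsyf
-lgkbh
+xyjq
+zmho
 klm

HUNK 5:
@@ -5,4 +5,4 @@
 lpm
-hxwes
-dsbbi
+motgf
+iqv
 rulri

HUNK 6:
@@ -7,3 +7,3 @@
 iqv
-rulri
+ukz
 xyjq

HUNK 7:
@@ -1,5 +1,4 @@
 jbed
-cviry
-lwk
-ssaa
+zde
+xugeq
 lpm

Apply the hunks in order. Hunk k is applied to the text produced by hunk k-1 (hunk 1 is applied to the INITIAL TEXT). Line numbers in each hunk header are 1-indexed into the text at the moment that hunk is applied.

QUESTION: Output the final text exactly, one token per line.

Answer: jbed
zde
xugeq
lpm
motgf
iqv
ukz
xyjq
zmho
klm
dwr
vpki

Derivation:
Hunk 1: at line 4 remove [fcsod,kbp,zgkjr] add [rulri,ybz] -> 12 lines: jbed cviry lwk pttkt btl rulri ybz bsyf lgkbh klm dwr vpki
Hunk 2: at line 2 remove [pttkt,btl] add [ssaa,bjvq] -> 12 lines: jbed cviry lwk ssaa bjvq rulri ybz bsyf lgkbh klm dwr vpki
Hunk 3: at line 4 remove [bjvq] add [lpm,hxwes,dsbbi] -> 14 lines: jbed cviry lwk ssaa lpm hxwes dsbbi rulri ybz bsyf lgkbh klm dwr vpki
Hunk 4: at line 8 remove [ybz,bsyf,lgkbh] add [xyjq,zmho] -> 13 lines: jbed cviry lwk ssaa lpm hxwes dsbbi rulri xyjq zmho klm dwr vpki
Hunk 5: at line 5 remove [hxwes,dsbbi] add [motgf,iqv] -> 13 lines: jbed cviry lwk ssaa lpm motgf iqv rulri xyjq zmho klm dwr vpki
Hunk 6: at line 7 remove [rulri] add [ukz] -> 13 lines: jbed cviry lwk ssaa lpm motgf iqv ukz xyjq zmho klm dwr vpki
Hunk 7: at line 1 remove [cviry,lwk,ssaa] add [zde,xugeq] -> 12 lines: jbed zde xugeq lpm motgf iqv ukz xyjq zmho klm dwr vpki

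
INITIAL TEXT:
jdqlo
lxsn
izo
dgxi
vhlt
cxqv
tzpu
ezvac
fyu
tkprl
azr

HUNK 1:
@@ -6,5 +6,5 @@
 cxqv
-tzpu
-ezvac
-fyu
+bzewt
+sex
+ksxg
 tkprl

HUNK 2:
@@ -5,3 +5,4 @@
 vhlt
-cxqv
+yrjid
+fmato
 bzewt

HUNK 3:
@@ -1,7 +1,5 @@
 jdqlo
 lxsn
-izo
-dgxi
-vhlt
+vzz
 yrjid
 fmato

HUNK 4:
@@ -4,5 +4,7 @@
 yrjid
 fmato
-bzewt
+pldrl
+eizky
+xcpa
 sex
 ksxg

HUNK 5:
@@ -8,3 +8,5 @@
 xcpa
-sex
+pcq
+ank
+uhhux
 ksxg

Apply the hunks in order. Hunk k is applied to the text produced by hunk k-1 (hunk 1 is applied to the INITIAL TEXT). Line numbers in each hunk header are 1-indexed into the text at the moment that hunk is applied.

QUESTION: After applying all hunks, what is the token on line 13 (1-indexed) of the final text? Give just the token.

Hunk 1: at line 6 remove [tzpu,ezvac,fyu] add [bzewt,sex,ksxg] -> 11 lines: jdqlo lxsn izo dgxi vhlt cxqv bzewt sex ksxg tkprl azr
Hunk 2: at line 5 remove [cxqv] add [yrjid,fmato] -> 12 lines: jdqlo lxsn izo dgxi vhlt yrjid fmato bzewt sex ksxg tkprl azr
Hunk 3: at line 1 remove [izo,dgxi,vhlt] add [vzz] -> 10 lines: jdqlo lxsn vzz yrjid fmato bzewt sex ksxg tkprl azr
Hunk 4: at line 4 remove [bzewt] add [pldrl,eizky,xcpa] -> 12 lines: jdqlo lxsn vzz yrjid fmato pldrl eizky xcpa sex ksxg tkprl azr
Hunk 5: at line 8 remove [sex] add [pcq,ank,uhhux] -> 14 lines: jdqlo lxsn vzz yrjid fmato pldrl eizky xcpa pcq ank uhhux ksxg tkprl azr
Final line 13: tkprl

Answer: tkprl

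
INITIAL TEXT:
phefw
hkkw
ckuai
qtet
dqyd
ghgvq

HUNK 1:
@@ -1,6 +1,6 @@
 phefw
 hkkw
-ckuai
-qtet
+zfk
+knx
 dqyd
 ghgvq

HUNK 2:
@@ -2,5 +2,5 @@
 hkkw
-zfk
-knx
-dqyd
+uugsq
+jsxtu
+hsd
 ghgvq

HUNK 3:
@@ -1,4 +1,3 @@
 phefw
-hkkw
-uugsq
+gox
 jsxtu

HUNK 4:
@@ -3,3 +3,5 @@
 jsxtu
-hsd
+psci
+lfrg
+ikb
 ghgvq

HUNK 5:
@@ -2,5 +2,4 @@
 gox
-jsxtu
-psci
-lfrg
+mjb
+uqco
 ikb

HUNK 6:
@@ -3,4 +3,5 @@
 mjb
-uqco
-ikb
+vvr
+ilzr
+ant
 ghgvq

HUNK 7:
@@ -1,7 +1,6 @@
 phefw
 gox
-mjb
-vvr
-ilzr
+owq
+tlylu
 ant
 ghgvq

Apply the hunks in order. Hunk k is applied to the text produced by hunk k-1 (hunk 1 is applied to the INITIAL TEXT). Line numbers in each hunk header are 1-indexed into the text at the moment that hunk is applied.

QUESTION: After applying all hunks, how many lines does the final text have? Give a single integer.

Hunk 1: at line 1 remove [ckuai,qtet] add [zfk,knx] -> 6 lines: phefw hkkw zfk knx dqyd ghgvq
Hunk 2: at line 2 remove [zfk,knx,dqyd] add [uugsq,jsxtu,hsd] -> 6 lines: phefw hkkw uugsq jsxtu hsd ghgvq
Hunk 3: at line 1 remove [hkkw,uugsq] add [gox] -> 5 lines: phefw gox jsxtu hsd ghgvq
Hunk 4: at line 3 remove [hsd] add [psci,lfrg,ikb] -> 7 lines: phefw gox jsxtu psci lfrg ikb ghgvq
Hunk 5: at line 2 remove [jsxtu,psci,lfrg] add [mjb,uqco] -> 6 lines: phefw gox mjb uqco ikb ghgvq
Hunk 6: at line 3 remove [uqco,ikb] add [vvr,ilzr,ant] -> 7 lines: phefw gox mjb vvr ilzr ant ghgvq
Hunk 7: at line 1 remove [mjb,vvr,ilzr] add [owq,tlylu] -> 6 lines: phefw gox owq tlylu ant ghgvq
Final line count: 6

Answer: 6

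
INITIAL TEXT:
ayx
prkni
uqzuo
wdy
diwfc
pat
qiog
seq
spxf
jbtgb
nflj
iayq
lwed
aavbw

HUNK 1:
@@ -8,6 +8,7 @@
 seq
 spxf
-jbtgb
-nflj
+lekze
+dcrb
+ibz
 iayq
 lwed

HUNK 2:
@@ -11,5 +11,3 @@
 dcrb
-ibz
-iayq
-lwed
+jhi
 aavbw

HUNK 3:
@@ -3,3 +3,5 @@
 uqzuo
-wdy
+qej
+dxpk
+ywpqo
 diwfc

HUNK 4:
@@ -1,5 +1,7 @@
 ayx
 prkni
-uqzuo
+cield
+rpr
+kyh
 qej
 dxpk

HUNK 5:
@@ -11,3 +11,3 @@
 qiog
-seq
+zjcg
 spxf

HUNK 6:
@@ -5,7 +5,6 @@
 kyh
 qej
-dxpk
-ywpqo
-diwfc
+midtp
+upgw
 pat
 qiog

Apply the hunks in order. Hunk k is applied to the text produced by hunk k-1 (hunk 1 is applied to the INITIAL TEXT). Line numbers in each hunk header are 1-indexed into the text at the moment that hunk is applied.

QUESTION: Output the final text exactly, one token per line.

Answer: ayx
prkni
cield
rpr
kyh
qej
midtp
upgw
pat
qiog
zjcg
spxf
lekze
dcrb
jhi
aavbw

Derivation:
Hunk 1: at line 8 remove [jbtgb,nflj] add [lekze,dcrb,ibz] -> 15 lines: ayx prkni uqzuo wdy diwfc pat qiog seq spxf lekze dcrb ibz iayq lwed aavbw
Hunk 2: at line 11 remove [ibz,iayq,lwed] add [jhi] -> 13 lines: ayx prkni uqzuo wdy diwfc pat qiog seq spxf lekze dcrb jhi aavbw
Hunk 3: at line 3 remove [wdy] add [qej,dxpk,ywpqo] -> 15 lines: ayx prkni uqzuo qej dxpk ywpqo diwfc pat qiog seq spxf lekze dcrb jhi aavbw
Hunk 4: at line 1 remove [uqzuo] add [cield,rpr,kyh] -> 17 lines: ayx prkni cield rpr kyh qej dxpk ywpqo diwfc pat qiog seq spxf lekze dcrb jhi aavbw
Hunk 5: at line 11 remove [seq] add [zjcg] -> 17 lines: ayx prkni cield rpr kyh qej dxpk ywpqo diwfc pat qiog zjcg spxf lekze dcrb jhi aavbw
Hunk 6: at line 5 remove [dxpk,ywpqo,diwfc] add [midtp,upgw] -> 16 lines: ayx prkni cield rpr kyh qej midtp upgw pat qiog zjcg spxf lekze dcrb jhi aavbw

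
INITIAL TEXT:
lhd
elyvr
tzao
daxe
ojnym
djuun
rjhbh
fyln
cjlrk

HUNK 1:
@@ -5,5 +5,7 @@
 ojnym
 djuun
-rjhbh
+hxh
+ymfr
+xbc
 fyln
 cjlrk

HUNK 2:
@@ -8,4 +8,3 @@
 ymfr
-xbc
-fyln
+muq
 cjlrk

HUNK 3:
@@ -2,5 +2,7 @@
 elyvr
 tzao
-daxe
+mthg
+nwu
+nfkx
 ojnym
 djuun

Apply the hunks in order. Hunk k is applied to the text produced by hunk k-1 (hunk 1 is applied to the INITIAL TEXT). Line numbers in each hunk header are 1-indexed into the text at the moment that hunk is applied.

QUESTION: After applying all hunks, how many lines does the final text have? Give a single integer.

Answer: 12

Derivation:
Hunk 1: at line 5 remove [rjhbh] add [hxh,ymfr,xbc] -> 11 lines: lhd elyvr tzao daxe ojnym djuun hxh ymfr xbc fyln cjlrk
Hunk 2: at line 8 remove [xbc,fyln] add [muq] -> 10 lines: lhd elyvr tzao daxe ojnym djuun hxh ymfr muq cjlrk
Hunk 3: at line 2 remove [daxe] add [mthg,nwu,nfkx] -> 12 lines: lhd elyvr tzao mthg nwu nfkx ojnym djuun hxh ymfr muq cjlrk
Final line count: 12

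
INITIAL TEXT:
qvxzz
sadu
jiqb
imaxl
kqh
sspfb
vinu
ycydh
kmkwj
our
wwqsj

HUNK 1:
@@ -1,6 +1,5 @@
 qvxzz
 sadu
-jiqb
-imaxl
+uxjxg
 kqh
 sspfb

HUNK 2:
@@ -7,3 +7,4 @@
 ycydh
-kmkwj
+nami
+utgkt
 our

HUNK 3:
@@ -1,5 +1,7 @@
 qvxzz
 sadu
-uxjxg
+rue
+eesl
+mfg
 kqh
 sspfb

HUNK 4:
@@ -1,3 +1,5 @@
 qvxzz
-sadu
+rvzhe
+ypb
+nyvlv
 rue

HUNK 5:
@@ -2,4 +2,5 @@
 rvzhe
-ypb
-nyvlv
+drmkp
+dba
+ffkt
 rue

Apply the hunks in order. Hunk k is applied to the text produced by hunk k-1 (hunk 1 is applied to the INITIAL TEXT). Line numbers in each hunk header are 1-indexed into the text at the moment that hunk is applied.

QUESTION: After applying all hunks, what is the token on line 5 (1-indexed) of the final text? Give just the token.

Answer: ffkt

Derivation:
Hunk 1: at line 1 remove [jiqb,imaxl] add [uxjxg] -> 10 lines: qvxzz sadu uxjxg kqh sspfb vinu ycydh kmkwj our wwqsj
Hunk 2: at line 7 remove [kmkwj] add [nami,utgkt] -> 11 lines: qvxzz sadu uxjxg kqh sspfb vinu ycydh nami utgkt our wwqsj
Hunk 3: at line 1 remove [uxjxg] add [rue,eesl,mfg] -> 13 lines: qvxzz sadu rue eesl mfg kqh sspfb vinu ycydh nami utgkt our wwqsj
Hunk 4: at line 1 remove [sadu] add [rvzhe,ypb,nyvlv] -> 15 lines: qvxzz rvzhe ypb nyvlv rue eesl mfg kqh sspfb vinu ycydh nami utgkt our wwqsj
Hunk 5: at line 2 remove [ypb,nyvlv] add [drmkp,dba,ffkt] -> 16 lines: qvxzz rvzhe drmkp dba ffkt rue eesl mfg kqh sspfb vinu ycydh nami utgkt our wwqsj
Final line 5: ffkt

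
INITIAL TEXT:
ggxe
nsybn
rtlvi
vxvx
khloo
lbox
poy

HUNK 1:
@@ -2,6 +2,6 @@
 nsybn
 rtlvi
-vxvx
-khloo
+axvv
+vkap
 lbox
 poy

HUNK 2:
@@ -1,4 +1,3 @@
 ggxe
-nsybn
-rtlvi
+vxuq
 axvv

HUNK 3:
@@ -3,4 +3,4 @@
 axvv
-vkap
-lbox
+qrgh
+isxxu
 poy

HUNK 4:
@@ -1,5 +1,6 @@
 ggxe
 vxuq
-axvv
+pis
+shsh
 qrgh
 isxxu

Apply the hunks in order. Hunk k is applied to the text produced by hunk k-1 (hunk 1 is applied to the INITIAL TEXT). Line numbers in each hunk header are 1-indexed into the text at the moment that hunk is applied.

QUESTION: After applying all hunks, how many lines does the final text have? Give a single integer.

Hunk 1: at line 2 remove [vxvx,khloo] add [axvv,vkap] -> 7 lines: ggxe nsybn rtlvi axvv vkap lbox poy
Hunk 2: at line 1 remove [nsybn,rtlvi] add [vxuq] -> 6 lines: ggxe vxuq axvv vkap lbox poy
Hunk 3: at line 3 remove [vkap,lbox] add [qrgh,isxxu] -> 6 lines: ggxe vxuq axvv qrgh isxxu poy
Hunk 4: at line 1 remove [axvv] add [pis,shsh] -> 7 lines: ggxe vxuq pis shsh qrgh isxxu poy
Final line count: 7

Answer: 7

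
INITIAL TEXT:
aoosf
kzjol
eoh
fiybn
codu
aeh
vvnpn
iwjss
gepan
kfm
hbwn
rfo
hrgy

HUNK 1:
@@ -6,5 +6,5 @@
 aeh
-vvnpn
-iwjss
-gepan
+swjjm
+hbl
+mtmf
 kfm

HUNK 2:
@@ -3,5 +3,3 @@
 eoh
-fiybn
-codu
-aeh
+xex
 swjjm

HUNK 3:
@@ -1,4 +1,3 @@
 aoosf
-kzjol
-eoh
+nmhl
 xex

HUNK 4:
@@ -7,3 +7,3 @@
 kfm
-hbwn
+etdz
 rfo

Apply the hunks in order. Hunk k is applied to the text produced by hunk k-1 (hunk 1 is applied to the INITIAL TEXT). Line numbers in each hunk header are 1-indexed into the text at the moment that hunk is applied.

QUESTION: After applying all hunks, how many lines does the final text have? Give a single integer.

Hunk 1: at line 6 remove [vvnpn,iwjss,gepan] add [swjjm,hbl,mtmf] -> 13 lines: aoosf kzjol eoh fiybn codu aeh swjjm hbl mtmf kfm hbwn rfo hrgy
Hunk 2: at line 3 remove [fiybn,codu,aeh] add [xex] -> 11 lines: aoosf kzjol eoh xex swjjm hbl mtmf kfm hbwn rfo hrgy
Hunk 3: at line 1 remove [kzjol,eoh] add [nmhl] -> 10 lines: aoosf nmhl xex swjjm hbl mtmf kfm hbwn rfo hrgy
Hunk 4: at line 7 remove [hbwn] add [etdz] -> 10 lines: aoosf nmhl xex swjjm hbl mtmf kfm etdz rfo hrgy
Final line count: 10

Answer: 10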